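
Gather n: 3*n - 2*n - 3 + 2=n - 1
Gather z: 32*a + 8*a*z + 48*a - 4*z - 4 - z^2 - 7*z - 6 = 80*a - z^2 + z*(8*a - 11) - 10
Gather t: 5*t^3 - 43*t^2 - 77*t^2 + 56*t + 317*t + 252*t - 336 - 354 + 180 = 5*t^3 - 120*t^2 + 625*t - 510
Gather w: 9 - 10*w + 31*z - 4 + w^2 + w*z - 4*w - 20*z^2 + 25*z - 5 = w^2 + w*(z - 14) - 20*z^2 + 56*z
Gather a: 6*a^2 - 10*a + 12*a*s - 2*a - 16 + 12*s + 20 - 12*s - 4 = 6*a^2 + a*(12*s - 12)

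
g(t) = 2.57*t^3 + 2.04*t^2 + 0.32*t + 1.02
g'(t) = 7.71*t^2 + 4.08*t + 0.32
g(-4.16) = -150.03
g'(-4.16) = 116.77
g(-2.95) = -48.15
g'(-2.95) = 55.38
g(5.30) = 442.63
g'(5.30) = 238.52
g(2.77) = 72.18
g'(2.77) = 70.78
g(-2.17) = -16.33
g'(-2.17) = 27.77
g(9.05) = 2075.93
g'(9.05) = 668.71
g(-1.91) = -10.06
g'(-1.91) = 20.65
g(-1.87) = -9.25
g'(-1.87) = 19.65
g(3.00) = 89.73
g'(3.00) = 81.95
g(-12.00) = -4150.02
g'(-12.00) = 1061.60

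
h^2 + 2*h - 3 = (h - 1)*(h + 3)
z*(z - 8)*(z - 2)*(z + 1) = z^4 - 9*z^3 + 6*z^2 + 16*z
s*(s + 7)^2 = s^3 + 14*s^2 + 49*s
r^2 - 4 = (r - 2)*(r + 2)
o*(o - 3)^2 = o^3 - 6*o^2 + 9*o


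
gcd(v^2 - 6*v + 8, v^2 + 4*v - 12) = v - 2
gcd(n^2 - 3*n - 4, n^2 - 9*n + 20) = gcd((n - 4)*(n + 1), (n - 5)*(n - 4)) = n - 4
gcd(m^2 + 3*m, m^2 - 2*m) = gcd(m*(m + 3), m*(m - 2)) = m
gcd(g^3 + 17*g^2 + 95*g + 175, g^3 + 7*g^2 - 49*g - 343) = g + 7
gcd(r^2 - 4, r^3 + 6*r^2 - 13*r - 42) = r + 2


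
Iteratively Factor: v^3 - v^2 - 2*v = (v + 1)*(v^2 - 2*v) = (v - 2)*(v + 1)*(v)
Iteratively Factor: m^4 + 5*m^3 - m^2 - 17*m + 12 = (m + 4)*(m^3 + m^2 - 5*m + 3) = (m + 3)*(m + 4)*(m^2 - 2*m + 1) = (m - 1)*(m + 3)*(m + 4)*(m - 1)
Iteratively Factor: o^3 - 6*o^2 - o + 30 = (o - 5)*(o^2 - o - 6) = (o - 5)*(o + 2)*(o - 3)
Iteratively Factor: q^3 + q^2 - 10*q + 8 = (q - 2)*(q^2 + 3*q - 4) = (q - 2)*(q - 1)*(q + 4)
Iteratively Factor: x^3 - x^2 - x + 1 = (x + 1)*(x^2 - 2*x + 1) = (x - 1)*(x + 1)*(x - 1)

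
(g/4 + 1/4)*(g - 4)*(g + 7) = g^3/4 + g^2 - 25*g/4 - 7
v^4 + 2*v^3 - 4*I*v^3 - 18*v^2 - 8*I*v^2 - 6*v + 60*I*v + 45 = (v - 3)*(v + 5)*(v - 3*I)*(v - I)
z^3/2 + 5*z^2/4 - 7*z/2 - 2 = (z/2 + 1/4)*(z - 2)*(z + 4)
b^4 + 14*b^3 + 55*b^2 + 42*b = b*(b + 1)*(b + 6)*(b + 7)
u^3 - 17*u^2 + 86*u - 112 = (u - 8)*(u - 7)*(u - 2)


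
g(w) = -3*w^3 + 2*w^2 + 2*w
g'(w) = -9*w^2 + 4*w + 2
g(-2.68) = 66.75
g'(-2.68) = -73.36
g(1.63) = -4.42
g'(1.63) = -15.39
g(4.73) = -263.27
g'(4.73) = -180.44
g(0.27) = 0.63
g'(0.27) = 2.42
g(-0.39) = -0.30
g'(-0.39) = -0.93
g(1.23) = -0.10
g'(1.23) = -6.70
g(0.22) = 0.50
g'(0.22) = 2.44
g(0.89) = 1.25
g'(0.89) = -1.57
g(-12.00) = 5448.00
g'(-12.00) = -1342.00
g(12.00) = -4872.00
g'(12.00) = -1246.00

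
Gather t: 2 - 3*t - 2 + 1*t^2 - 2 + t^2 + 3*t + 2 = 2*t^2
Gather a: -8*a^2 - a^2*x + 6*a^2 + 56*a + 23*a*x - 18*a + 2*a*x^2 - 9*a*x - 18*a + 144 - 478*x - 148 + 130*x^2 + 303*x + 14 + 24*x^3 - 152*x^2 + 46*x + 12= a^2*(-x - 2) + a*(2*x^2 + 14*x + 20) + 24*x^3 - 22*x^2 - 129*x + 22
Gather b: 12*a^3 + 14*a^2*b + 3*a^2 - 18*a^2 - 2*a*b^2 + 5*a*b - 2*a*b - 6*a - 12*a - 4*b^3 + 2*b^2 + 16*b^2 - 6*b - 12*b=12*a^3 - 15*a^2 - 18*a - 4*b^3 + b^2*(18 - 2*a) + b*(14*a^2 + 3*a - 18)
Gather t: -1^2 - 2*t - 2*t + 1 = -4*t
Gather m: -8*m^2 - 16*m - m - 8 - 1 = -8*m^2 - 17*m - 9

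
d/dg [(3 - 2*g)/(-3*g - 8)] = 25/(3*g + 8)^2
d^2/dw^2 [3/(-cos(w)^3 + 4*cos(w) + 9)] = 3*(9*(1 - cos(2*w))^3 - 14*(1 - cos(2*w))^2 + 234*cos(w) - 108*cos(2*w) - 162*cos(3*w) + 132)/(8*(-cos(w)^3 + 4*cos(w) + 9)^3)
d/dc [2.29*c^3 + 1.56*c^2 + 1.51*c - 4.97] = 6.87*c^2 + 3.12*c + 1.51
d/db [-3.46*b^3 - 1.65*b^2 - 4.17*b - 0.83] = -10.38*b^2 - 3.3*b - 4.17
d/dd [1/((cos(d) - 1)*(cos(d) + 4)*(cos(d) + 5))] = (-3*sin(d)^2 + 16*cos(d) + 14)*sin(d)/((cos(d) - 1)^2*(cos(d) + 4)^2*(cos(d) + 5)^2)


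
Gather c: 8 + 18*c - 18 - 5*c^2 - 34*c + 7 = -5*c^2 - 16*c - 3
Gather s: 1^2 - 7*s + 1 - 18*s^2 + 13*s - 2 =-18*s^2 + 6*s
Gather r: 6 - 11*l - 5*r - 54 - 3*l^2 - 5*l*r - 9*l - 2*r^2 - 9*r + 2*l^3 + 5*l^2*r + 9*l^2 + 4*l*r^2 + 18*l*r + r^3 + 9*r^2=2*l^3 + 6*l^2 - 20*l + r^3 + r^2*(4*l + 7) + r*(5*l^2 + 13*l - 14) - 48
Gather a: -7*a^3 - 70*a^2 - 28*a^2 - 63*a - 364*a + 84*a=-7*a^3 - 98*a^2 - 343*a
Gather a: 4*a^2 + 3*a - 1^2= 4*a^2 + 3*a - 1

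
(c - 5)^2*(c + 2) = c^3 - 8*c^2 + 5*c + 50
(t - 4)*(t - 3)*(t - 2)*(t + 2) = t^4 - 7*t^3 + 8*t^2 + 28*t - 48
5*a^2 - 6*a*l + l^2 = (-5*a + l)*(-a + l)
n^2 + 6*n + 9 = (n + 3)^2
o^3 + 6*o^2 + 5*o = o*(o + 1)*(o + 5)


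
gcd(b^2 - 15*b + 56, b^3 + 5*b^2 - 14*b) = 1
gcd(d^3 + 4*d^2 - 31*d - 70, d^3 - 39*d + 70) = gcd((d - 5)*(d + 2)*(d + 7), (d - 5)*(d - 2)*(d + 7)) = d^2 + 2*d - 35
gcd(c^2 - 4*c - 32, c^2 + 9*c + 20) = c + 4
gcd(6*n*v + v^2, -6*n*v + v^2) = v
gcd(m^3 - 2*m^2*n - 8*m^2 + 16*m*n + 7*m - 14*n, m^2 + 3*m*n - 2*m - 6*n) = 1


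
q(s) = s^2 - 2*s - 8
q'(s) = 2*s - 2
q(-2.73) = 4.91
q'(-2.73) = -7.46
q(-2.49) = 3.18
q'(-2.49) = -6.98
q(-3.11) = 7.89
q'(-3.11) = -8.22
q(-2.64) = 4.25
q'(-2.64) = -7.28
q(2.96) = -5.16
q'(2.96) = 3.92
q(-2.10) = 0.61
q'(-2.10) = -6.20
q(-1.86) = -0.82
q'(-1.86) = -5.72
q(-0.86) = -5.54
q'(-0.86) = -3.72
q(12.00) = 112.00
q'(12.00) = 22.00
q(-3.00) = 7.00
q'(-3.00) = -8.00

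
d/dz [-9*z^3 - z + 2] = -27*z^2 - 1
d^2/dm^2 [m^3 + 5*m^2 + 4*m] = 6*m + 10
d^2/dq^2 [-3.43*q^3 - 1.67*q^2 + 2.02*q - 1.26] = -20.58*q - 3.34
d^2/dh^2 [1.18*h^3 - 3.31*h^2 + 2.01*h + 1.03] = 7.08*h - 6.62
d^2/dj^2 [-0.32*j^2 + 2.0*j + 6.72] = -0.640000000000000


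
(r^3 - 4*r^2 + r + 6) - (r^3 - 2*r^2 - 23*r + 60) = -2*r^2 + 24*r - 54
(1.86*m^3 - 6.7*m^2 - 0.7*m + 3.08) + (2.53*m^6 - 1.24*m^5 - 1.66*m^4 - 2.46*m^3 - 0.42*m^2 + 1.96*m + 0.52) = 2.53*m^6 - 1.24*m^5 - 1.66*m^4 - 0.6*m^3 - 7.12*m^2 + 1.26*m + 3.6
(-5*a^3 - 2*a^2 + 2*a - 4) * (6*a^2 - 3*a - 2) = -30*a^5 + 3*a^4 + 28*a^3 - 26*a^2 + 8*a + 8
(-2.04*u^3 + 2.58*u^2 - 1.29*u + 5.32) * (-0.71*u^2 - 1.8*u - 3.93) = 1.4484*u^5 + 1.8402*u^4 + 4.2891*u^3 - 11.5946*u^2 - 4.5063*u - 20.9076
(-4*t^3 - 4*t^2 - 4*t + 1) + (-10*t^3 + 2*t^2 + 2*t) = -14*t^3 - 2*t^2 - 2*t + 1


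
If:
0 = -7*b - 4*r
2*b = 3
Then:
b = 3/2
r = -21/8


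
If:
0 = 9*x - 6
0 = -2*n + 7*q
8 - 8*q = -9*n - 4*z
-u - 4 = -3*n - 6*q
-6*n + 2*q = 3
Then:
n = -21/38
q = -3/19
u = -251/38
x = 2/3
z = -163/152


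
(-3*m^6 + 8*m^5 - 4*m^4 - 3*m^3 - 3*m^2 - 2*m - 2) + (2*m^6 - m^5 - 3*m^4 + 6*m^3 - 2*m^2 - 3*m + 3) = -m^6 + 7*m^5 - 7*m^4 + 3*m^3 - 5*m^2 - 5*m + 1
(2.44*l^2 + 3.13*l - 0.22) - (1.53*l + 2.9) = 2.44*l^2 + 1.6*l - 3.12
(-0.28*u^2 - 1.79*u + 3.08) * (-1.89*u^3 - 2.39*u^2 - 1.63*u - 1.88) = 0.5292*u^5 + 4.0523*u^4 - 1.0867*u^3 - 3.9171*u^2 - 1.6552*u - 5.7904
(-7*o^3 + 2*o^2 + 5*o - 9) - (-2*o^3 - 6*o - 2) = -5*o^3 + 2*o^2 + 11*o - 7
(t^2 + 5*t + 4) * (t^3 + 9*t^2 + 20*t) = t^5 + 14*t^4 + 69*t^3 + 136*t^2 + 80*t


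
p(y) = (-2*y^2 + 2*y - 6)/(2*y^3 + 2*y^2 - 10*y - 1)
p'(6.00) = 0.03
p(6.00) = -0.15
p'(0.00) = -62.00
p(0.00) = 6.00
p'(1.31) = 1.52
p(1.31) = 1.10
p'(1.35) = 1.82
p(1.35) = 1.17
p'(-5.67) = 0.12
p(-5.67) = 0.33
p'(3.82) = 0.12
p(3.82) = -0.27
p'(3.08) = 0.31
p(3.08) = -0.41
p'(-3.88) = 0.83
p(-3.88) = 0.90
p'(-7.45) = 0.04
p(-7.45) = 0.21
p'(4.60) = 0.06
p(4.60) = -0.21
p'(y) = (2 - 4*y)/(2*y^3 + 2*y^2 - 10*y - 1) + (-6*y^2 - 4*y + 10)*(-2*y^2 + 2*y - 6)/(2*y^3 + 2*y^2 - 10*y - 1)^2 = 2*(2*y^4 - 4*y^3 + 26*y^2 + 14*y - 31)/(4*y^6 + 8*y^5 - 36*y^4 - 44*y^3 + 96*y^2 + 20*y + 1)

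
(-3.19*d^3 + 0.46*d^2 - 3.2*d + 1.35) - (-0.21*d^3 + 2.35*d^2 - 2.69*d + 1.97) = -2.98*d^3 - 1.89*d^2 - 0.51*d - 0.62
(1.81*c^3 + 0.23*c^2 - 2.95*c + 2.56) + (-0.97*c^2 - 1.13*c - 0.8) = 1.81*c^3 - 0.74*c^2 - 4.08*c + 1.76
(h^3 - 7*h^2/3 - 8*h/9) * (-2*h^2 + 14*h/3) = -2*h^5 + 28*h^4/3 - 82*h^3/9 - 112*h^2/27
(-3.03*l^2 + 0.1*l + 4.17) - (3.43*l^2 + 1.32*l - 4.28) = -6.46*l^2 - 1.22*l + 8.45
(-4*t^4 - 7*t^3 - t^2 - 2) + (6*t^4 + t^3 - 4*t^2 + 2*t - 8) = 2*t^4 - 6*t^3 - 5*t^2 + 2*t - 10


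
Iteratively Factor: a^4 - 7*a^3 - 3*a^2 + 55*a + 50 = (a - 5)*(a^3 - 2*a^2 - 13*a - 10) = (a - 5)*(a + 2)*(a^2 - 4*a - 5) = (a - 5)^2*(a + 2)*(a + 1)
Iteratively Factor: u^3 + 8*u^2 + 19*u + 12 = (u + 1)*(u^2 + 7*u + 12) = (u + 1)*(u + 3)*(u + 4)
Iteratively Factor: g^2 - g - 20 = (g + 4)*(g - 5)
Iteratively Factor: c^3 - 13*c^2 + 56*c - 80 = (c - 4)*(c^2 - 9*c + 20) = (c - 4)^2*(c - 5)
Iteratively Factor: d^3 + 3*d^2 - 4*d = (d + 4)*(d^2 - d) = (d - 1)*(d + 4)*(d)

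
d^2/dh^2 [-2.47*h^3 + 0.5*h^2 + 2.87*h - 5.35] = 1.0 - 14.82*h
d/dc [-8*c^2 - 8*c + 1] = -16*c - 8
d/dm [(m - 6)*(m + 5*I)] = 2*m - 6 + 5*I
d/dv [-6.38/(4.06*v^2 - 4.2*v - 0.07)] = (51.8056*v - 26.796)/(-4.06*v^2 + 4.2*v + 0.07)^2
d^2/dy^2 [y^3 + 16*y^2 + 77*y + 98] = 6*y + 32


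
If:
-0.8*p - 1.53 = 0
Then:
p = -1.91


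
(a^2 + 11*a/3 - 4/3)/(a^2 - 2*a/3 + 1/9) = 3*(a + 4)/(3*a - 1)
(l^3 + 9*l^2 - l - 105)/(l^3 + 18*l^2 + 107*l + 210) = (l - 3)/(l + 6)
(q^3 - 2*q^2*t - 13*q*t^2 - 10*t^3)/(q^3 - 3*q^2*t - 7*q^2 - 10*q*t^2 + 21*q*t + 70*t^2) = (q + t)/(q - 7)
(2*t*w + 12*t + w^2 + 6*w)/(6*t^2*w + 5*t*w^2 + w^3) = (w + 6)/(w*(3*t + w))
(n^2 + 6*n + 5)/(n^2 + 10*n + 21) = (n^2 + 6*n + 5)/(n^2 + 10*n + 21)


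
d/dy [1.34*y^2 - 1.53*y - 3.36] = 2.68*y - 1.53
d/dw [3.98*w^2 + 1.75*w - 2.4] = 7.96*w + 1.75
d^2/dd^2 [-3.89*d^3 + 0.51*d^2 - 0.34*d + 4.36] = 1.02 - 23.34*d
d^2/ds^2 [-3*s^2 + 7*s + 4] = -6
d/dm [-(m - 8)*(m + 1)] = 7 - 2*m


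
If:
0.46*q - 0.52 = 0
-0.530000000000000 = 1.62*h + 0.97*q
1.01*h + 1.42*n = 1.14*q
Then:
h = -1.00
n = 1.62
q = 1.13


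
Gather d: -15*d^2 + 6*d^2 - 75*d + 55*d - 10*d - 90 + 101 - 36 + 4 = -9*d^2 - 30*d - 21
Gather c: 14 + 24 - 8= 30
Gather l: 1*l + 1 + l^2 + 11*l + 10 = l^2 + 12*l + 11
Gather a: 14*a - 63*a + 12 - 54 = -49*a - 42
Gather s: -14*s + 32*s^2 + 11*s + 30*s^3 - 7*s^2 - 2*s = 30*s^3 + 25*s^2 - 5*s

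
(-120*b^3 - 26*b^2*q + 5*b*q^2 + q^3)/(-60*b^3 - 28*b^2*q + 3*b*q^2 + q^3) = (4*b + q)/(2*b + q)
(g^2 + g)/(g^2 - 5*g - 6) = g/(g - 6)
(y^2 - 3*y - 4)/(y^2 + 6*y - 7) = (y^2 - 3*y - 4)/(y^2 + 6*y - 7)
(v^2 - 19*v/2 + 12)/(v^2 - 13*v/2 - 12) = (2*v - 3)/(2*v + 3)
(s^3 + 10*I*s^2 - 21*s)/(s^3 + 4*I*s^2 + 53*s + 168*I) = s*(s + 7*I)/(s^2 + I*s + 56)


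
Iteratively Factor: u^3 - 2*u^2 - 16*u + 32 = (u - 2)*(u^2 - 16) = (u - 4)*(u - 2)*(u + 4)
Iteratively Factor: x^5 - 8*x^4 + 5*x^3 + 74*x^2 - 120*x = (x + 3)*(x^4 - 11*x^3 + 38*x^2 - 40*x) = (x - 5)*(x + 3)*(x^3 - 6*x^2 + 8*x) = (x - 5)*(x - 4)*(x + 3)*(x^2 - 2*x) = x*(x - 5)*(x - 4)*(x + 3)*(x - 2)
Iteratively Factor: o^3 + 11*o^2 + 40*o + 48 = (o + 4)*(o^2 + 7*o + 12) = (o + 3)*(o + 4)*(o + 4)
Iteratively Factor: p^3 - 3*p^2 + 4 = (p - 2)*(p^2 - p - 2) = (p - 2)^2*(p + 1)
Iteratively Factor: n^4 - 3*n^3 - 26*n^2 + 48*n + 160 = (n + 4)*(n^3 - 7*n^2 + 2*n + 40) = (n + 2)*(n + 4)*(n^2 - 9*n + 20) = (n - 5)*(n + 2)*(n + 4)*(n - 4)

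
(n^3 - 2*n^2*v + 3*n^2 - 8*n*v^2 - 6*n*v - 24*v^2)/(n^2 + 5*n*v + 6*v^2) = (n^2 - 4*n*v + 3*n - 12*v)/(n + 3*v)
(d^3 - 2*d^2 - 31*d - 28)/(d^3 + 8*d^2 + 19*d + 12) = (d - 7)/(d + 3)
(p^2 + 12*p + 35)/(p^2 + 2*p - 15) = (p + 7)/(p - 3)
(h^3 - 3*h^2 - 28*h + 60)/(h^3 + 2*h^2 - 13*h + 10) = (h - 6)/(h - 1)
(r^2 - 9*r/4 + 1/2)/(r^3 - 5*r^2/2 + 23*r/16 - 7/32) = 8*(r - 2)/(8*r^2 - 18*r + 7)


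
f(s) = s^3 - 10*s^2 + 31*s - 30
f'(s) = 3*s^2 - 20*s + 31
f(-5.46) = -660.15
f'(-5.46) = 229.63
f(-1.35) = -92.54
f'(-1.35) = 63.47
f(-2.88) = -226.11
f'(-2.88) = 113.48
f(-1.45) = -99.02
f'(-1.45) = 66.31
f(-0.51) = -48.54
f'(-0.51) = 41.98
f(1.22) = -5.25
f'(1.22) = 11.07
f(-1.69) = -115.78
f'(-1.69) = 73.37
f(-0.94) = -68.81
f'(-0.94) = 52.45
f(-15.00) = -6120.00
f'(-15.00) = 1006.00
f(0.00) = -30.00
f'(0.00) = 31.00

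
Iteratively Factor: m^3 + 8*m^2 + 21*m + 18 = (m + 3)*(m^2 + 5*m + 6) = (m + 3)^2*(m + 2)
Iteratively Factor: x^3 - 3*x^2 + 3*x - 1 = (x - 1)*(x^2 - 2*x + 1) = (x - 1)^2*(x - 1)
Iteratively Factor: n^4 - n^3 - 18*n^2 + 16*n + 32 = (n + 1)*(n^3 - 2*n^2 - 16*n + 32) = (n - 2)*(n + 1)*(n^2 - 16) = (n - 2)*(n + 1)*(n + 4)*(n - 4)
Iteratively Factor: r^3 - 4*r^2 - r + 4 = (r + 1)*(r^2 - 5*r + 4) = (r - 4)*(r + 1)*(r - 1)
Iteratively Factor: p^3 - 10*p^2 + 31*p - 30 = (p - 3)*(p^2 - 7*p + 10) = (p - 5)*(p - 3)*(p - 2)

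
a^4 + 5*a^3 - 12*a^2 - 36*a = a*(a - 3)*(a + 2)*(a + 6)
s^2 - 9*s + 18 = (s - 6)*(s - 3)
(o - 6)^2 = o^2 - 12*o + 36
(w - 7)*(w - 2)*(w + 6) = w^3 - 3*w^2 - 40*w + 84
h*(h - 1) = h^2 - h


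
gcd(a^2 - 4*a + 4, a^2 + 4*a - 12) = a - 2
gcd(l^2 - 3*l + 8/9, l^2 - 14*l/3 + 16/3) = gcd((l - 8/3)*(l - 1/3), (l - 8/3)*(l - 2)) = l - 8/3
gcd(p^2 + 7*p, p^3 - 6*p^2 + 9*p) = p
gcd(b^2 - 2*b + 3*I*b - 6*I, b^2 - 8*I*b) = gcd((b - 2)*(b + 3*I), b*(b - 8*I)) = 1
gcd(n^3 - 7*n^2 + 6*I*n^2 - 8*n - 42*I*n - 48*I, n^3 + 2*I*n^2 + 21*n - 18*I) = n + 6*I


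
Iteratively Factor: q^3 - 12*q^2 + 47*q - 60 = (q - 5)*(q^2 - 7*q + 12) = (q - 5)*(q - 3)*(q - 4)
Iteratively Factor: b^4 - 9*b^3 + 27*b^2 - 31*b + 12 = (b - 3)*(b^3 - 6*b^2 + 9*b - 4) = (b - 4)*(b - 3)*(b^2 - 2*b + 1) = (b - 4)*(b - 3)*(b - 1)*(b - 1)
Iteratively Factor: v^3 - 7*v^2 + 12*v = (v - 3)*(v^2 - 4*v) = v*(v - 3)*(v - 4)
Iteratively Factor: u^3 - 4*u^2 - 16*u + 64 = (u + 4)*(u^2 - 8*u + 16) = (u - 4)*(u + 4)*(u - 4)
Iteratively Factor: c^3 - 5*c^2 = (c)*(c^2 - 5*c) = c*(c - 5)*(c)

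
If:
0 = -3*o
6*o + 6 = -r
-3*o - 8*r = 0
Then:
No Solution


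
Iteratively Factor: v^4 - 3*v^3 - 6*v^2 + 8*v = (v - 4)*(v^3 + v^2 - 2*v) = (v - 4)*(v - 1)*(v^2 + 2*v) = (v - 4)*(v - 1)*(v + 2)*(v)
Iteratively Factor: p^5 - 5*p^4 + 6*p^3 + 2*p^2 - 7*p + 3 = (p + 1)*(p^4 - 6*p^3 + 12*p^2 - 10*p + 3) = (p - 1)*(p + 1)*(p^3 - 5*p^2 + 7*p - 3) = (p - 1)^2*(p + 1)*(p^2 - 4*p + 3) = (p - 1)^3*(p + 1)*(p - 3)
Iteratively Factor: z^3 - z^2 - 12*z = (z)*(z^2 - z - 12) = z*(z - 4)*(z + 3)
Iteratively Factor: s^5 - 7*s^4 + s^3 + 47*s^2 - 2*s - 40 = (s + 2)*(s^4 - 9*s^3 + 19*s^2 + 9*s - 20) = (s + 1)*(s + 2)*(s^3 - 10*s^2 + 29*s - 20) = (s - 4)*(s + 1)*(s + 2)*(s^2 - 6*s + 5) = (s - 5)*(s - 4)*(s + 1)*(s + 2)*(s - 1)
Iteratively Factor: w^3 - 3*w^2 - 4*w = (w - 4)*(w^2 + w) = (w - 4)*(w + 1)*(w)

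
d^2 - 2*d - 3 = (d - 3)*(d + 1)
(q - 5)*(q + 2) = q^2 - 3*q - 10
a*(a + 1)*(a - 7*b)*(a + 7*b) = a^4 + a^3 - 49*a^2*b^2 - 49*a*b^2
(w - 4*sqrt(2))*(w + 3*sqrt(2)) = w^2 - sqrt(2)*w - 24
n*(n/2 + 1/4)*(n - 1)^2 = n^4/2 - 3*n^3/4 + n/4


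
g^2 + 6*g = g*(g + 6)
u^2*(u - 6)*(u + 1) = u^4 - 5*u^3 - 6*u^2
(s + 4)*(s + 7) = s^2 + 11*s + 28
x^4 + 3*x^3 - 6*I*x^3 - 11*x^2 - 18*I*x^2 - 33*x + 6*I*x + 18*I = (x + 3)*(x - 3*I)*(x - 2*I)*(x - I)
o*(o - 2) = o^2 - 2*o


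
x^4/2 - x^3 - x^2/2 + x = x*(x/2 + 1/2)*(x - 2)*(x - 1)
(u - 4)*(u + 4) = u^2 - 16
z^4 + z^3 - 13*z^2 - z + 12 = (z - 3)*(z - 1)*(z + 1)*(z + 4)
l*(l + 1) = l^2 + l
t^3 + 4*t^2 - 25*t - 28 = (t - 4)*(t + 1)*(t + 7)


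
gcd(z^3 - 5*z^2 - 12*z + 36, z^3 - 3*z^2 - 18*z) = z^2 - 3*z - 18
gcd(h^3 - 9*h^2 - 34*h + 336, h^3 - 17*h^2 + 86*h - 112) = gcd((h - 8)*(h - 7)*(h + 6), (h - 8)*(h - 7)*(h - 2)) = h^2 - 15*h + 56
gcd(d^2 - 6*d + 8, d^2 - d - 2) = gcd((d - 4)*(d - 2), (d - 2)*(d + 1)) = d - 2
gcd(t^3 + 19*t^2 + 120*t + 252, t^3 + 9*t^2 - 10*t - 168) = t^2 + 13*t + 42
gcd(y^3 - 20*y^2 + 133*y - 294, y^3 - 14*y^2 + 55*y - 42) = y^2 - 13*y + 42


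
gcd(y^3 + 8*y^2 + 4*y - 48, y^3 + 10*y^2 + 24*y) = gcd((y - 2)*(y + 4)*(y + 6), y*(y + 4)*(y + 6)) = y^2 + 10*y + 24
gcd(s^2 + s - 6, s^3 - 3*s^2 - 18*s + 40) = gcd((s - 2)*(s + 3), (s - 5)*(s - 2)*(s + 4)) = s - 2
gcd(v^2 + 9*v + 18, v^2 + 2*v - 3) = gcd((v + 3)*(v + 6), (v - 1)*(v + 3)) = v + 3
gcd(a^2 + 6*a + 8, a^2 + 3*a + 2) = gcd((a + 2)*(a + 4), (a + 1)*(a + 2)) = a + 2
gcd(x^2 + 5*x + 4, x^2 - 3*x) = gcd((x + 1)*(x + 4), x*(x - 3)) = 1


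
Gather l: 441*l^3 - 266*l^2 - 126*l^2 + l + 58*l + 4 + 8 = 441*l^3 - 392*l^2 + 59*l + 12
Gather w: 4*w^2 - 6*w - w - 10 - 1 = 4*w^2 - 7*w - 11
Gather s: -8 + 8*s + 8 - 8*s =0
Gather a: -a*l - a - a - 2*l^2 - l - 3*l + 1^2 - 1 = a*(-l - 2) - 2*l^2 - 4*l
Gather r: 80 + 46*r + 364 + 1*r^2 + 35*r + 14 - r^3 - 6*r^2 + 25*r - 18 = -r^3 - 5*r^2 + 106*r + 440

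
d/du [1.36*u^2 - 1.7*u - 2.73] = 2.72*u - 1.7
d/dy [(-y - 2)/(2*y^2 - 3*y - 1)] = (-2*y^2 + 3*y + (y + 2)*(4*y - 3) + 1)/(-2*y^2 + 3*y + 1)^2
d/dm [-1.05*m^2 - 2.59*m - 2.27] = -2.1*m - 2.59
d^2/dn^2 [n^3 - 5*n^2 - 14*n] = 6*n - 10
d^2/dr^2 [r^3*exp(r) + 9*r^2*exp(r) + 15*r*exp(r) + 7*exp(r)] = (r^3 + 15*r^2 + 57*r + 55)*exp(r)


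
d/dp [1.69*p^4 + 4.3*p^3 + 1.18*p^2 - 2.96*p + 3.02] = 6.76*p^3 + 12.9*p^2 + 2.36*p - 2.96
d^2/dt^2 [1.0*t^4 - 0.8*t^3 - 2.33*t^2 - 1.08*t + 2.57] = 12.0*t^2 - 4.8*t - 4.66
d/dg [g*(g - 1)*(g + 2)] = 3*g^2 + 2*g - 2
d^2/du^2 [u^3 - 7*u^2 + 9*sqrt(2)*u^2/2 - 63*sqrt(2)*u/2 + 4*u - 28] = 6*u - 14 + 9*sqrt(2)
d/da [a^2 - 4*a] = 2*a - 4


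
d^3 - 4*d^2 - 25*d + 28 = (d - 7)*(d - 1)*(d + 4)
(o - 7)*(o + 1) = o^2 - 6*o - 7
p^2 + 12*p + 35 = (p + 5)*(p + 7)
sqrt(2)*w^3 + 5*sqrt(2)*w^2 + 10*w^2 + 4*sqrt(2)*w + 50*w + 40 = (w + 4)*(w + 5*sqrt(2))*(sqrt(2)*w + sqrt(2))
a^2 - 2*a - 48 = (a - 8)*(a + 6)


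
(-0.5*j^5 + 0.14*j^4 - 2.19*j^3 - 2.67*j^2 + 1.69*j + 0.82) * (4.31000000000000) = -2.155*j^5 + 0.6034*j^4 - 9.4389*j^3 - 11.5077*j^2 + 7.2839*j + 3.5342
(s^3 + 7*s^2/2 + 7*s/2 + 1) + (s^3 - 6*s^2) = 2*s^3 - 5*s^2/2 + 7*s/2 + 1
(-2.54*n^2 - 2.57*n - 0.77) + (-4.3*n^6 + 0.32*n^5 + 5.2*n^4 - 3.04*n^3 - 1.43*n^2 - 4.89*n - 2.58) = -4.3*n^6 + 0.32*n^5 + 5.2*n^4 - 3.04*n^3 - 3.97*n^2 - 7.46*n - 3.35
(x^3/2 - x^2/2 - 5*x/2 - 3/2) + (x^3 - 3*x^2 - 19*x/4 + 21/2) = 3*x^3/2 - 7*x^2/2 - 29*x/4 + 9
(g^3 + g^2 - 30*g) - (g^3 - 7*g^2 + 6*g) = 8*g^2 - 36*g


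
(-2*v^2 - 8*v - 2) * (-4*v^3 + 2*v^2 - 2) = 8*v^5 + 28*v^4 - 8*v^3 + 16*v + 4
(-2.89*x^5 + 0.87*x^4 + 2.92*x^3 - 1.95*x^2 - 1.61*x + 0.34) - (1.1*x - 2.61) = -2.89*x^5 + 0.87*x^4 + 2.92*x^3 - 1.95*x^2 - 2.71*x + 2.95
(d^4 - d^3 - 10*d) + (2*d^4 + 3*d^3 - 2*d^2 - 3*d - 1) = 3*d^4 + 2*d^3 - 2*d^2 - 13*d - 1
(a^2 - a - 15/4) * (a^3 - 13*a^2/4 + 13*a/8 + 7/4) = a^5 - 17*a^4/4 + 9*a^3/8 + 197*a^2/16 - 251*a/32 - 105/16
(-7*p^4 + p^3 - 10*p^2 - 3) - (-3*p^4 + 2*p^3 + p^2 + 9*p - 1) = -4*p^4 - p^3 - 11*p^2 - 9*p - 2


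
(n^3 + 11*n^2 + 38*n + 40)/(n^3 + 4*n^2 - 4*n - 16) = (n + 5)/(n - 2)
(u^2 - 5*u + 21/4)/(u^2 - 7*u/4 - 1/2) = (-4*u^2 + 20*u - 21)/(-4*u^2 + 7*u + 2)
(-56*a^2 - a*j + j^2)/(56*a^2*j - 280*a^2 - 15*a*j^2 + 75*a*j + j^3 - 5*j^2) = (-7*a - j)/(7*a*j - 35*a - j^2 + 5*j)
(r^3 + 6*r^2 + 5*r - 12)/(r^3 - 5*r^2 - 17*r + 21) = (r + 4)/(r - 7)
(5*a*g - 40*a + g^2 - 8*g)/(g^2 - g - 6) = (-5*a*g + 40*a - g^2 + 8*g)/(-g^2 + g + 6)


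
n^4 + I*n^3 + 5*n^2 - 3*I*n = n*(n - I)^2*(n + 3*I)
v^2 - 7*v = v*(v - 7)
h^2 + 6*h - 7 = (h - 1)*(h + 7)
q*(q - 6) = q^2 - 6*q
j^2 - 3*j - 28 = (j - 7)*(j + 4)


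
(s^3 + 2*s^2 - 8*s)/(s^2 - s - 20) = s*(s - 2)/(s - 5)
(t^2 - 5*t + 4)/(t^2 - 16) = (t - 1)/(t + 4)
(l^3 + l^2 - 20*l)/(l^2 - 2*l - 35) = l*(l - 4)/(l - 7)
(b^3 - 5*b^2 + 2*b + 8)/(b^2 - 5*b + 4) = (b^2 - b - 2)/(b - 1)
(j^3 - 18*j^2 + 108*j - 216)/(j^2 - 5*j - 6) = (j^2 - 12*j + 36)/(j + 1)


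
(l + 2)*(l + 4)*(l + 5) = l^3 + 11*l^2 + 38*l + 40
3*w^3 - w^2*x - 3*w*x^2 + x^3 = (-3*w + x)*(-w + x)*(w + x)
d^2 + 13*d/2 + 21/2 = (d + 3)*(d + 7/2)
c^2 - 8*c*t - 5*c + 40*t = (c - 5)*(c - 8*t)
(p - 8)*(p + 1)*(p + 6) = p^3 - p^2 - 50*p - 48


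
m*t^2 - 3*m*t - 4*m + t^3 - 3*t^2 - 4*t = (m + t)*(t - 4)*(t + 1)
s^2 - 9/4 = (s - 3/2)*(s + 3/2)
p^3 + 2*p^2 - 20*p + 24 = (p - 2)^2*(p + 6)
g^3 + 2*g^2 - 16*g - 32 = (g - 4)*(g + 2)*(g + 4)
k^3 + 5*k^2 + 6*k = k*(k + 2)*(k + 3)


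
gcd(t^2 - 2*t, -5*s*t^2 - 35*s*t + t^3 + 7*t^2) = t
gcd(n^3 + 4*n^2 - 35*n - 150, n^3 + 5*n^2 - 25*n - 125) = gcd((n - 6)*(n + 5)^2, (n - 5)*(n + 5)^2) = n^2 + 10*n + 25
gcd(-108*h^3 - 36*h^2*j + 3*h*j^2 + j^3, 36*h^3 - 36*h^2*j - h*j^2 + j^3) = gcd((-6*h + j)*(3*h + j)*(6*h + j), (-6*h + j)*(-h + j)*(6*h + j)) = 36*h^2 - j^2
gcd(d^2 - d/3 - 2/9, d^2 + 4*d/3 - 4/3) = d - 2/3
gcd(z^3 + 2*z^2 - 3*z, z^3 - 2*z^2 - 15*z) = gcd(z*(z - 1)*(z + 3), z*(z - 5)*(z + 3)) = z^2 + 3*z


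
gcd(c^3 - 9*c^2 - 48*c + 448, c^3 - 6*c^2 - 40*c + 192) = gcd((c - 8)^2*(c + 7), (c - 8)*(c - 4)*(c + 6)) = c - 8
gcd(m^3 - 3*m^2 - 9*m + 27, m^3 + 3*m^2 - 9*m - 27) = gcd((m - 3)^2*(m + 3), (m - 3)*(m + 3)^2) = m^2 - 9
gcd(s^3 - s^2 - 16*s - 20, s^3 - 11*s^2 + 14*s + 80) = s^2 - 3*s - 10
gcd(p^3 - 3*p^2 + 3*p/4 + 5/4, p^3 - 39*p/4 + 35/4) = p^2 - 7*p/2 + 5/2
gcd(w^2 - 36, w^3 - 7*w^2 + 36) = w - 6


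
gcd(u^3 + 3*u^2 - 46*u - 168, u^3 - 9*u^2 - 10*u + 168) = u^2 - 3*u - 28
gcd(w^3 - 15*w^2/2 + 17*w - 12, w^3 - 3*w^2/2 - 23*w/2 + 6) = w - 4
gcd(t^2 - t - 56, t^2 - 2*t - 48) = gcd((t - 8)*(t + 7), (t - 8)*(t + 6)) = t - 8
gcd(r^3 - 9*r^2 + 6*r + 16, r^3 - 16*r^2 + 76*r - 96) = r^2 - 10*r + 16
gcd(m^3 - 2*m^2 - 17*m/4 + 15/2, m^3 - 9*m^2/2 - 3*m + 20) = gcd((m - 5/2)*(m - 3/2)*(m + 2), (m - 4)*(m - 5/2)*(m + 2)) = m^2 - m/2 - 5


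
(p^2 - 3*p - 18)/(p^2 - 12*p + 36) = (p + 3)/(p - 6)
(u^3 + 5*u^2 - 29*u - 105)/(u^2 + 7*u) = u - 2 - 15/u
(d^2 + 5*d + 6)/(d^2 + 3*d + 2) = (d + 3)/(d + 1)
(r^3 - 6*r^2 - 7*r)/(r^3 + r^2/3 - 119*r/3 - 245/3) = 3*r*(r + 1)/(3*r^2 + 22*r + 35)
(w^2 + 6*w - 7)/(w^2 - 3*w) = (w^2 + 6*w - 7)/(w*(w - 3))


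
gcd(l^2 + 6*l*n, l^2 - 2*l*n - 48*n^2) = l + 6*n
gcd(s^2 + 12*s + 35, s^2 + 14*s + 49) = s + 7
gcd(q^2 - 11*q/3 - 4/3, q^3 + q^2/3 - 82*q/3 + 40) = q - 4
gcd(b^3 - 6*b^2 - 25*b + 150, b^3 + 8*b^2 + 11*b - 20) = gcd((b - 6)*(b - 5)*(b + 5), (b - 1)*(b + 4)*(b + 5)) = b + 5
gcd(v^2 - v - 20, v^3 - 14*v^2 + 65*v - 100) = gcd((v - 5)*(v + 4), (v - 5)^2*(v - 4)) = v - 5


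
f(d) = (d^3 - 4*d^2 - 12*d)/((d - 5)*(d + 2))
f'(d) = (3*d^2 - 8*d - 12)/((d - 5)*(d + 2)) - (d^3 - 4*d^2 - 12*d)/((d - 5)*(d + 2)^2) - (d^3 - 4*d^2 - 12*d)/((d - 5)^2*(d + 2)) = (d^2 - 10*d + 30)/(d^2 - 10*d + 25)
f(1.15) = 1.45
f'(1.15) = 1.34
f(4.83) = 33.24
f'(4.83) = 174.01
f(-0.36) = -0.43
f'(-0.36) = 1.17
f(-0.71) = -0.83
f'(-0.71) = 1.15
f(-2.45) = -2.78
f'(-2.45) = 1.09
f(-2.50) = -2.83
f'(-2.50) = 1.09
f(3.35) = 5.38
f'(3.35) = 2.84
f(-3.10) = -3.48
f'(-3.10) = 1.08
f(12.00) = 10.29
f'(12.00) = 1.10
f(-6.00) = -6.55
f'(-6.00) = 1.04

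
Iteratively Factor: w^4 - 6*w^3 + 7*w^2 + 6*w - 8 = (w + 1)*(w^3 - 7*w^2 + 14*w - 8) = (w - 4)*(w + 1)*(w^2 - 3*w + 2) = (w - 4)*(w - 1)*(w + 1)*(w - 2)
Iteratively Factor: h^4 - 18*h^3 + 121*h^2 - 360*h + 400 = (h - 5)*(h^3 - 13*h^2 + 56*h - 80) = (h - 5)^2*(h^2 - 8*h + 16) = (h - 5)^2*(h - 4)*(h - 4)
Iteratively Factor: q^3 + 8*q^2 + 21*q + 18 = (q + 2)*(q^2 + 6*q + 9) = (q + 2)*(q + 3)*(q + 3)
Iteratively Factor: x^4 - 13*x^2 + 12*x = (x - 1)*(x^3 + x^2 - 12*x) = (x - 1)*(x + 4)*(x^2 - 3*x) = (x - 3)*(x - 1)*(x + 4)*(x)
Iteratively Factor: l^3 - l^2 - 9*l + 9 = (l + 3)*(l^2 - 4*l + 3) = (l - 1)*(l + 3)*(l - 3)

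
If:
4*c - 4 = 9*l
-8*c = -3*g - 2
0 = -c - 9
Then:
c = -9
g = -74/3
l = -40/9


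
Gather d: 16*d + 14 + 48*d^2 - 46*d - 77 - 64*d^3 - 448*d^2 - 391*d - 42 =-64*d^3 - 400*d^2 - 421*d - 105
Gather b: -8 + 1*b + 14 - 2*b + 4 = 10 - b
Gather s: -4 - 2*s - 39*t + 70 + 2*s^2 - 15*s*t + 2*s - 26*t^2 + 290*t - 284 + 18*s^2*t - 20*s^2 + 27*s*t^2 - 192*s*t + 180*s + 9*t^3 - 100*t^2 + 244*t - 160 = s^2*(18*t - 18) + s*(27*t^2 - 207*t + 180) + 9*t^3 - 126*t^2 + 495*t - 378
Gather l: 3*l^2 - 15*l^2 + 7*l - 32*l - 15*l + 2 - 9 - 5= -12*l^2 - 40*l - 12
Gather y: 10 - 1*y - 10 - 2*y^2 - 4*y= -2*y^2 - 5*y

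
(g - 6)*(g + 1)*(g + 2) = g^3 - 3*g^2 - 16*g - 12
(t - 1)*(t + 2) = t^2 + t - 2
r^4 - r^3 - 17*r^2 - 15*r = r*(r - 5)*(r + 1)*(r + 3)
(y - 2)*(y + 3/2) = y^2 - y/2 - 3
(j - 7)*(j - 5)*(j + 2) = j^3 - 10*j^2 + 11*j + 70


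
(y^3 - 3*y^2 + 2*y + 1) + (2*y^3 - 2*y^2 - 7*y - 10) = 3*y^3 - 5*y^2 - 5*y - 9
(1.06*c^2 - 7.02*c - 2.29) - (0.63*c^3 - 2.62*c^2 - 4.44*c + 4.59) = -0.63*c^3 + 3.68*c^2 - 2.58*c - 6.88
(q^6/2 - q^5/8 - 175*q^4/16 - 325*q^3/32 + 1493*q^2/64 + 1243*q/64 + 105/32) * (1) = q^6/2 - q^5/8 - 175*q^4/16 - 325*q^3/32 + 1493*q^2/64 + 1243*q/64 + 105/32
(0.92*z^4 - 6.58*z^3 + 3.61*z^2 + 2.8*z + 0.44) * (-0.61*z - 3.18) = -0.5612*z^5 + 1.0882*z^4 + 18.7223*z^3 - 13.1878*z^2 - 9.1724*z - 1.3992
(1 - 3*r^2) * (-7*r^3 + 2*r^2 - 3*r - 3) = 21*r^5 - 6*r^4 + 2*r^3 + 11*r^2 - 3*r - 3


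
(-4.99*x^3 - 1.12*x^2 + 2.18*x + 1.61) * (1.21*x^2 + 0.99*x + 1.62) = -6.0379*x^5 - 6.2953*x^4 - 6.5548*x^3 + 2.2919*x^2 + 5.1255*x + 2.6082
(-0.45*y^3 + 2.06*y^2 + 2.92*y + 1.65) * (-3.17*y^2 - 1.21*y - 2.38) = 1.4265*y^5 - 5.9857*y^4 - 10.678*y^3 - 13.6665*y^2 - 8.9461*y - 3.927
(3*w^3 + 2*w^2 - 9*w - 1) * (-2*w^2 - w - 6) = -6*w^5 - 7*w^4 - 2*w^3 - w^2 + 55*w + 6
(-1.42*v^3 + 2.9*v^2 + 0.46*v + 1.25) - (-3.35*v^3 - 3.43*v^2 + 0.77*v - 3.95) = 1.93*v^3 + 6.33*v^2 - 0.31*v + 5.2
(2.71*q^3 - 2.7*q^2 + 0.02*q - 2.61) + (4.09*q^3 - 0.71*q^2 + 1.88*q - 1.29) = 6.8*q^3 - 3.41*q^2 + 1.9*q - 3.9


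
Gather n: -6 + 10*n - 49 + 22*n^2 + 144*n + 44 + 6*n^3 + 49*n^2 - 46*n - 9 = 6*n^3 + 71*n^2 + 108*n - 20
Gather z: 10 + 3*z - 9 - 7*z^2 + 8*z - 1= -7*z^2 + 11*z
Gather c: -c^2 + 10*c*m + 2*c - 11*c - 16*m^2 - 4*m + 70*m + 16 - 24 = -c^2 + c*(10*m - 9) - 16*m^2 + 66*m - 8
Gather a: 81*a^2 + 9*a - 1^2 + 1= 81*a^2 + 9*a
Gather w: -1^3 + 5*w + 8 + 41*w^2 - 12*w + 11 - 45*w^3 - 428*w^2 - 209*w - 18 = -45*w^3 - 387*w^2 - 216*w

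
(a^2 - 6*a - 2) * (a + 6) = a^3 - 38*a - 12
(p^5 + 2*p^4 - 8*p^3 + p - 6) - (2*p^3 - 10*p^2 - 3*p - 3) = p^5 + 2*p^4 - 10*p^3 + 10*p^2 + 4*p - 3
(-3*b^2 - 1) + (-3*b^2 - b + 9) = -6*b^2 - b + 8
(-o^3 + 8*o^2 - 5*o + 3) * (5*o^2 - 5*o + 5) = -5*o^5 + 45*o^4 - 70*o^3 + 80*o^2 - 40*o + 15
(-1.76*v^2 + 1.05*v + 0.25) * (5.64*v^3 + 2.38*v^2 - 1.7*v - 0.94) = -9.9264*v^5 + 1.7332*v^4 + 6.901*v^3 + 0.4644*v^2 - 1.412*v - 0.235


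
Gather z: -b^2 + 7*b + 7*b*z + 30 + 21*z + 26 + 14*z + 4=-b^2 + 7*b + z*(7*b + 35) + 60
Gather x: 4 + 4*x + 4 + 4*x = 8*x + 8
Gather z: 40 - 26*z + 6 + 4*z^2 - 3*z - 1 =4*z^2 - 29*z + 45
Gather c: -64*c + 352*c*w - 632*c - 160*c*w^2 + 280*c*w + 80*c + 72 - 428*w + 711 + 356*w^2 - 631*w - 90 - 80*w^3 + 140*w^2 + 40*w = c*(-160*w^2 + 632*w - 616) - 80*w^3 + 496*w^2 - 1019*w + 693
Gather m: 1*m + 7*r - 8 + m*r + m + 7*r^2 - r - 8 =m*(r + 2) + 7*r^2 + 6*r - 16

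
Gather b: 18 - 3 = 15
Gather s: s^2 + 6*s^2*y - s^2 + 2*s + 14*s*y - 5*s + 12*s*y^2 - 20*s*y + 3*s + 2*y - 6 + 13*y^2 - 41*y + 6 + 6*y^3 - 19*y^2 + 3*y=6*s^2*y + s*(12*y^2 - 6*y) + 6*y^3 - 6*y^2 - 36*y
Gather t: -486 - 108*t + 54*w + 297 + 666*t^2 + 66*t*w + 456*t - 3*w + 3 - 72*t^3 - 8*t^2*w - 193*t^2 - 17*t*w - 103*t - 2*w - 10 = -72*t^3 + t^2*(473 - 8*w) + t*(49*w + 245) + 49*w - 196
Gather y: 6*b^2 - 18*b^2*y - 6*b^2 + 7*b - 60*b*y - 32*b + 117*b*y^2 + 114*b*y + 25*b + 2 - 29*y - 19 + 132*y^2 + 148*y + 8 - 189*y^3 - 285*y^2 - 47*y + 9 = -189*y^3 + y^2*(117*b - 153) + y*(-18*b^2 + 54*b + 72)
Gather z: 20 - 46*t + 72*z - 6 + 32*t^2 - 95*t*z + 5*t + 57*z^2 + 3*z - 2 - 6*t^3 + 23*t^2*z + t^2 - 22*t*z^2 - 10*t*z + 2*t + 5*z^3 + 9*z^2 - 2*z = -6*t^3 + 33*t^2 - 39*t + 5*z^3 + z^2*(66 - 22*t) + z*(23*t^2 - 105*t + 73) + 12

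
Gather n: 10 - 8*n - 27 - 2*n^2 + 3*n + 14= -2*n^2 - 5*n - 3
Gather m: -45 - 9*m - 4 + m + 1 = -8*m - 48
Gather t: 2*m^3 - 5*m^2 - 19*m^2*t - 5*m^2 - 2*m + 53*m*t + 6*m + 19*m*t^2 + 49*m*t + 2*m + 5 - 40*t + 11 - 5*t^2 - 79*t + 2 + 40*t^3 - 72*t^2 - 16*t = 2*m^3 - 10*m^2 + 6*m + 40*t^3 + t^2*(19*m - 77) + t*(-19*m^2 + 102*m - 135) + 18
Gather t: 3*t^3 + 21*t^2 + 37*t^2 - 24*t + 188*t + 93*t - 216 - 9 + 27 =3*t^3 + 58*t^2 + 257*t - 198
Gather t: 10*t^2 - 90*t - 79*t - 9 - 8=10*t^2 - 169*t - 17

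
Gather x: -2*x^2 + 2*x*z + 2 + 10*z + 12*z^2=-2*x^2 + 2*x*z + 12*z^2 + 10*z + 2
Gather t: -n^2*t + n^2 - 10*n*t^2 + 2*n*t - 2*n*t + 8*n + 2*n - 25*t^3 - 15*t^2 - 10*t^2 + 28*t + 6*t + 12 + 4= n^2 + 10*n - 25*t^3 + t^2*(-10*n - 25) + t*(34 - n^2) + 16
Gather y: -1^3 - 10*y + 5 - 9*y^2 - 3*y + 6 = -9*y^2 - 13*y + 10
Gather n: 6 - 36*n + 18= 24 - 36*n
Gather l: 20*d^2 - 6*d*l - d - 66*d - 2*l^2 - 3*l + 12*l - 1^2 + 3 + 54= 20*d^2 - 67*d - 2*l^2 + l*(9 - 6*d) + 56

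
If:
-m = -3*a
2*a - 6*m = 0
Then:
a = 0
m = 0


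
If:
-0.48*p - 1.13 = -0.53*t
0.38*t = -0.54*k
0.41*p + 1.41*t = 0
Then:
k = -0.36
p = -1.78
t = 0.52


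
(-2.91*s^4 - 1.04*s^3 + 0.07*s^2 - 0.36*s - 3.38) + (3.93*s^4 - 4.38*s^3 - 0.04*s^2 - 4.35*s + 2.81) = 1.02*s^4 - 5.42*s^3 + 0.03*s^2 - 4.71*s - 0.57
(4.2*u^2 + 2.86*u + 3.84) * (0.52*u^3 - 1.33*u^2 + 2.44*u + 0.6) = 2.184*u^5 - 4.0988*u^4 + 8.441*u^3 + 4.3912*u^2 + 11.0856*u + 2.304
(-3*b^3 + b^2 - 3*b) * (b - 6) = -3*b^4 + 19*b^3 - 9*b^2 + 18*b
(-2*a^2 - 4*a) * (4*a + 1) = -8*a^3 - 18*a^2 - 4*a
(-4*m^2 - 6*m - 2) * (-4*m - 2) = 16*m^3 + 32*m^2 + 20*m + 4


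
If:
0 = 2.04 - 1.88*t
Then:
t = 1.09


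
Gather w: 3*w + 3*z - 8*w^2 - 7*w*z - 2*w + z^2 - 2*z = -8*w^2 + w*(1 - 7*z) + z^2 + z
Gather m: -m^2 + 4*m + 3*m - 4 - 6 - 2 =-m^2 + 7*m - 12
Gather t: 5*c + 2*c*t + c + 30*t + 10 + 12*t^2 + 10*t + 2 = 6*c + 12*t^2 + t*(2*c + 40) + 12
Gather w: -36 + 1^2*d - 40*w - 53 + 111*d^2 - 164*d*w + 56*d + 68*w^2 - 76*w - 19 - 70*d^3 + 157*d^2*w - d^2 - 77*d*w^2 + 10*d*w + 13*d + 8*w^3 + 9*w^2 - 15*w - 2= -70*d^3 + 110*d^2 + 70*d + 8*w^3 + w^2*(77 - 77*d) + w*(157*d^2 - 154*d - 131) - 110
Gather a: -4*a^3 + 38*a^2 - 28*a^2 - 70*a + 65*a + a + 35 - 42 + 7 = -4*a^3 + 10*a^2 - 4*a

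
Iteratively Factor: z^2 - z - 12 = (z - 4)*(z + 3)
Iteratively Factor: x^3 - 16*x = (x - 4)*(x^2 + 4*x) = x*(x - 4)*(x + 4)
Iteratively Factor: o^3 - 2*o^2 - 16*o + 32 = (o - 4)*(o^2 + 2*o - 8) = (o - 4)*(o + 4)*(o - 2)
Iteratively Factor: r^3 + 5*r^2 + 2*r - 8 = (r - 1)*(r^2 + 6*r + 8) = (r - 1)*(r + 2)*(r + 4)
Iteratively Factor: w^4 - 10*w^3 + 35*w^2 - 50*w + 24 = (w - 1)*(w^3 - 9*w^2 + 26*w - 24) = (w - 2)*(w - 1)*(w^2 - 7*w + 12) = (w - 3)*(w - 2)*(w - 1)*(w - 4)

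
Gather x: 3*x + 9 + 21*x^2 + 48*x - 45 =21*x^2 + 51*x - 36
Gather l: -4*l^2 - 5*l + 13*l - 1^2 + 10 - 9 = -4*l^2 + 8*l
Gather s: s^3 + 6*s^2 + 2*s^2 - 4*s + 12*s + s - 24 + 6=s^3 + 8*s^2 + 9*s - 18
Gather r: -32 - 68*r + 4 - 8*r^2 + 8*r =-8*r^2 - 60*r - 28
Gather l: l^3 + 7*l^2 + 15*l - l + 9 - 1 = l^3 + 7*l^2 + 14*l + 8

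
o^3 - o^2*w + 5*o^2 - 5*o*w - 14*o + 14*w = (o - 2)*(o + 7)*(o - w)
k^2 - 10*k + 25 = (k - 5)^2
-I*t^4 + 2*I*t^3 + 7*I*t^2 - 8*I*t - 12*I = (t - 3)*(t - 2)*(t + 2)*(-I*t - I)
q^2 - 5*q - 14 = (q - 7)*(q + 2)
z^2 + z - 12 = (z - 3)*(z + 4)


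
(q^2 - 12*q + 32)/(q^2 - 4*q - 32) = (q - 4)/(q + 4)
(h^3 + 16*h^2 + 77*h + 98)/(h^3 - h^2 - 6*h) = (h^2 + 14*h + 49)/(h*(h - 3))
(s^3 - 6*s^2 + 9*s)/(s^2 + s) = (s^2 - 6*s + 9)/(s + 1)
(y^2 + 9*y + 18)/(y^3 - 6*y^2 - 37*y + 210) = (y + 3)/(y^2 - 12*y + 35)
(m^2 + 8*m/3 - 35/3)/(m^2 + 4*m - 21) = (3*m^2 + 8*m - 35)/(3*(m^2 + 4*m - 21))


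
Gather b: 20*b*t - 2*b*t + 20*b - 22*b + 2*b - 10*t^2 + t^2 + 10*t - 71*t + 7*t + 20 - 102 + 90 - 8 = 18*b*t - 9*t^2 - 54*t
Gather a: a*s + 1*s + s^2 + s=a*s + s^2 + 2*s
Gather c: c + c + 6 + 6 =2*c + 12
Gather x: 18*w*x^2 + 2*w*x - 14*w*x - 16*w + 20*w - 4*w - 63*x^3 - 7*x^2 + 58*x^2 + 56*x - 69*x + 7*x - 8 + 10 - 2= -63*x^3 + x^2*(18*w + 51) + x*(-12*w - 6)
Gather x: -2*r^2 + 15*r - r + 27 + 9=-2*r^2 + 14*r + 36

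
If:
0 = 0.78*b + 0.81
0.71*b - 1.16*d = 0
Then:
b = -1.04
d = -0.64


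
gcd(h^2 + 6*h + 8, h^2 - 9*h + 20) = 1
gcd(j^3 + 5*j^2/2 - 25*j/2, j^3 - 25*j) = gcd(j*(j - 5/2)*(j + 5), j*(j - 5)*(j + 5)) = j^2 + 5*j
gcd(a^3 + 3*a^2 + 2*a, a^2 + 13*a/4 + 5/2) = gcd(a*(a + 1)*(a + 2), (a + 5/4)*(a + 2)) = a + 2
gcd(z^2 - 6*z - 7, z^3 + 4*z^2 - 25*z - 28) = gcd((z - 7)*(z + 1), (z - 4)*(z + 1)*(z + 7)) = z + 1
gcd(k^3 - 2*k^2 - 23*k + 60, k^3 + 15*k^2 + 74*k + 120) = k + 5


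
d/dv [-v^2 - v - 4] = -2*v - 1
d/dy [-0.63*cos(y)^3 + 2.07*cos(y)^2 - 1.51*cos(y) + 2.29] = (1.89*cos(y)^2 - 4.14*cos(y) + 1.51)*sin(y)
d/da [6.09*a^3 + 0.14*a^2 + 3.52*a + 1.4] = 18.27*a^2 + 0.28*a + 3.52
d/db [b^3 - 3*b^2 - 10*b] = 3*b^2 - 6*b - 10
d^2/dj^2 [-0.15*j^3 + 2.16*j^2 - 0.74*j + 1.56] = 4.32 - 0.9*j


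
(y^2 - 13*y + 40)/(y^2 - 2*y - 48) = (y - 5)/(y + 6)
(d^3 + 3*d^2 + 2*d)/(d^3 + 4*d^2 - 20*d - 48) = d*(d + 1)/(d^2 + 2*d - 24)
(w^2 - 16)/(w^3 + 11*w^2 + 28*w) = (w - 4)/(w*(w + 7))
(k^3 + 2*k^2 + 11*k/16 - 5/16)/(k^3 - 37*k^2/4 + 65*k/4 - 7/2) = (4*k^2 + 9*k + 5)/(4*(k^2 - 9*k + 14))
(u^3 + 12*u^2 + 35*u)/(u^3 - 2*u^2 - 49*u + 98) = u*(u + 5)/(u^2 - 9*u + 14)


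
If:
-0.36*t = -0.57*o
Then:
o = 0.631578947368421*t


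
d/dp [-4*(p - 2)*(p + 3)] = -8*p - 4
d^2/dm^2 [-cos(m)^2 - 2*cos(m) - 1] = 2*cos(m) + 2*cos(2*m)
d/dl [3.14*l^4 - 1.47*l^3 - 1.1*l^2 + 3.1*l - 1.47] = 12.56*l^3 - 4.41*l^2 - 2.2*l + 3.1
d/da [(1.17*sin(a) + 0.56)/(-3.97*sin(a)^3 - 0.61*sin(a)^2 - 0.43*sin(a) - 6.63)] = (9.2898*sin(a)^3 + 7.3833*sin(a)^2 + 0.6832*sin(a) - 7.5163)*cos(a)/(15.7609*sin(a)^6 + 4.8434*sin(a)^5 + 3.7863*sin(a)^4 + 53.1668*sin(a)^3 + 8.2735*sin(a)^2 + 5.7018*sin(a) + 43.9569)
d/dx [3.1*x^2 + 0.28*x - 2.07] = 6.2*x + 0.28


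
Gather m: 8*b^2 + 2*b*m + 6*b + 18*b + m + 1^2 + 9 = 8*b^2 + 24*b + m*(2*b + 1) + 10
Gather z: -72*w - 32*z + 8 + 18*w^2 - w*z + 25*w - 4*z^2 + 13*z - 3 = 18*w^2 - 47*w - 4*z^2 + z*(-w - 19) + 5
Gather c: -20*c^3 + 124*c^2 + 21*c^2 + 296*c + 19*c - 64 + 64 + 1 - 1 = -20*c^3 + 145*c^2 + 315*c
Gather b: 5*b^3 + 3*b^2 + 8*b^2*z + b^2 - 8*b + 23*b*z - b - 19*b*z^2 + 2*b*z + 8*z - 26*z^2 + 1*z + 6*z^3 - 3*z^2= 5*b^3 + b^2*(8*z + 4) + b*(-19*z^2 + 25*z - 9) + 6*z^3 - 29*z^2 + 9*z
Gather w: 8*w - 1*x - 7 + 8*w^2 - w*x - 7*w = 8*w^2 + w*(1 - x) - x - 7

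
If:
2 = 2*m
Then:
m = 1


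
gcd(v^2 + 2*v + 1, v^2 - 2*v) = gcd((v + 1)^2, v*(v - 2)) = 1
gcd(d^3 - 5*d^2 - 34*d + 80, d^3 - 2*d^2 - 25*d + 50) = d^2 + 3*d - 10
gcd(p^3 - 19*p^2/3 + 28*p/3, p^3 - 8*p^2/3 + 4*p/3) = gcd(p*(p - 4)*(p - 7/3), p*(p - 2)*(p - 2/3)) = p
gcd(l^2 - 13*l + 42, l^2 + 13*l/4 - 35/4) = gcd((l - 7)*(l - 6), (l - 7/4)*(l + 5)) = 1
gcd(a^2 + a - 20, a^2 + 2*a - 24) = a - 4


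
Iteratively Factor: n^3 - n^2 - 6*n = (n + 2)*(n^2 - 3*n) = n*(n + 2)*(n - 3)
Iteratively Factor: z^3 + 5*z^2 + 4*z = (z + 4)*(z^2 + z) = (z + 1)*(z + 4)*(z)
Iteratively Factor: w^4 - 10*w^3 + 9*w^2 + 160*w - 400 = (w - 5)*(w^3 - 5*w^2 - 16*w + 80) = (w - 5)*(w + 4)*(w^2 - 9*w + 20) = (w - 5)^2*(w + 4)*(w - 4)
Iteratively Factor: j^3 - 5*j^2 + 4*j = (j - 1)*(j^2 - 4*j) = j*(j - 1)*(j - 4)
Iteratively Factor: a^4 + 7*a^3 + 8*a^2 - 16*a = (a - 1)*(a^3 + 8*a^2 + 16*a) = a*(a - 1)*(a^2 + 8*a + 16) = a*(a - 1)*(a + 4)*(a + 4)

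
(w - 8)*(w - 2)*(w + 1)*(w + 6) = w^4 - 3*w^3 - 48*w^2 + 52*w + 96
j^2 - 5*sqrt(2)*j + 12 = (j - 3*sqrt(2))*(j - 2*sqrt(2))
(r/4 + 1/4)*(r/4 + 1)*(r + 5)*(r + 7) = r^4/16 + 17*r^3/16 + 99*r^2/16 + 223*r/16 + 35/4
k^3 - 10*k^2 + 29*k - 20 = (k - 5)*(k - 4)*(k - 1)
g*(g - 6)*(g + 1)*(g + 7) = g^4 + 2*g^3 - 41*g^2 - 42*g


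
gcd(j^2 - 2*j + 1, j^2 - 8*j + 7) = j - 1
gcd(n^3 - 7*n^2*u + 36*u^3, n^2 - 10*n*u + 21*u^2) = -n + 3*u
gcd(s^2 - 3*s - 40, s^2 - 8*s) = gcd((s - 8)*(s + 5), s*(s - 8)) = s - 8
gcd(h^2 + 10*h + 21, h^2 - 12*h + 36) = 1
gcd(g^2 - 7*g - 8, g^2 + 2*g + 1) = g + 1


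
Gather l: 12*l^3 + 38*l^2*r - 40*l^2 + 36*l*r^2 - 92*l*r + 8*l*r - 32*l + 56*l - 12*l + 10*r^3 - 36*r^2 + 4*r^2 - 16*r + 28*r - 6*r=12*l^3 + l^2*(38*r - 40) + l*(36*r^2 - 84*r + 12) + 10*r^3 - 32*r^2 + 6*r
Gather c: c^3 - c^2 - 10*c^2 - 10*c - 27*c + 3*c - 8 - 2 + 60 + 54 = c^3 - 11*c^2 - 34*c + 104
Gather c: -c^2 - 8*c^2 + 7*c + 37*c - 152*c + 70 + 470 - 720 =-9*c^2 - 108*c - 180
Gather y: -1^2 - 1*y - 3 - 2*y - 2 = -3*y - 6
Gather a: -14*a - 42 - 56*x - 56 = -14*a - 56*x - 98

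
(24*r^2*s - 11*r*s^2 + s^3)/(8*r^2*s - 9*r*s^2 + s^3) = (3*r - s)/(r - s)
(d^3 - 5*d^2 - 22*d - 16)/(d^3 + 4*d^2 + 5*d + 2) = (d - 8)/(d + 1)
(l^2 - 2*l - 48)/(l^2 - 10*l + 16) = (l + 6)/(l - 2)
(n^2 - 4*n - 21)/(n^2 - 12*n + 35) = (n + 3)/(n - 5)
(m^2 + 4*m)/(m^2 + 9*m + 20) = m/(m + 5)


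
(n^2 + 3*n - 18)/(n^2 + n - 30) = (n - 3)/(n - 5)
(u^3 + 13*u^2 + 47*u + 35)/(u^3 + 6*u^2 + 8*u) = (u^3 + 13*u^2 + 47*u + 35)/(u*(u^2 + 6*u + 8))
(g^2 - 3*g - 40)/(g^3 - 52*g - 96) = (g + 5)/(g^2 + 8*g + 12)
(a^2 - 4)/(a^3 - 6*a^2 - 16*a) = (a - 2)/(a*(a - 8))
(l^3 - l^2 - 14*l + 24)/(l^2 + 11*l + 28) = (l^2 - 5*l + 6)/(l + 7)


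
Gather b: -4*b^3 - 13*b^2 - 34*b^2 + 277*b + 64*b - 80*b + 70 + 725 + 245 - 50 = -4*b^3 - 47*b^2 + 261*b + 990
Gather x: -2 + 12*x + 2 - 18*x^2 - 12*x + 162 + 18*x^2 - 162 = 0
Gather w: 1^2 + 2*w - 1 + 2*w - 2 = 4*w - 2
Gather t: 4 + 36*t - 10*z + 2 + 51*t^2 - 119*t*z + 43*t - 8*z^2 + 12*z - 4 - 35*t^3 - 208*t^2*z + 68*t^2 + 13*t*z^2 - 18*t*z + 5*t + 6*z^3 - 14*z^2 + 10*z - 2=-35*t^3 + t^2*(119 - 208*z) + t*(13*z^2 - 137*z + 84) + 6*z^3 - 22*z^2 + 12*z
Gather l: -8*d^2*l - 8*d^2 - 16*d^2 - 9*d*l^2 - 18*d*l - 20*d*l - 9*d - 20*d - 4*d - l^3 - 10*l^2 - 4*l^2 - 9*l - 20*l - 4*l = -24*d^2 - 33*d - l^3 + l^2*(-9*d - 14) + l*(-8*d^2 - 38*d - 33)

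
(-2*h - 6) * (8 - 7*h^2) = 14*h^3 + 42*h^2 - 16*h - 48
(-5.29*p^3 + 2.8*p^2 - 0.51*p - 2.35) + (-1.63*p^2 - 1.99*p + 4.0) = -5.29*p^3 + 1.17*p^2 - 2.5*p + 1.65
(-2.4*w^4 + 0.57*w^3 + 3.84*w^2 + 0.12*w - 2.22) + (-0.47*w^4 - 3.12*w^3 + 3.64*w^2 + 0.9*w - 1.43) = -2.87*w^4 - 2.55*w^3 + 7.48*w^2 + 1.02*w - 3.65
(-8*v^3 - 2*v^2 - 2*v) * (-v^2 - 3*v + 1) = 8*v^5 + 26*v^4 + 4*v^2 - 2*v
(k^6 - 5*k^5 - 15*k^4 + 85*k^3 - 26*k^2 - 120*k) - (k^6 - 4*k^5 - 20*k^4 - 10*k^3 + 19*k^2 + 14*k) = -k^5 + 5*k^4 + 95*k^3 - 45*k^2 - 134*k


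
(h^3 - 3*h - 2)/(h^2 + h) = h - 1 - 2/h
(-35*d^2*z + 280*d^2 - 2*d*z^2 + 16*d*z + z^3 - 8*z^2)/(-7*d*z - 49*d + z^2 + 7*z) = (5*d*z - 40*d + z^2 - 8*z)/(z + 7)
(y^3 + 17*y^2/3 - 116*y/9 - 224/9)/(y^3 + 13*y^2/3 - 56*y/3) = (y + 4/3)/y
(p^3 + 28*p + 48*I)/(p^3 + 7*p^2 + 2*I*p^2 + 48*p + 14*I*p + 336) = (p^2 + 6*I*p - 8)/(p^2 + p*(7 + 8*I) + 56*I)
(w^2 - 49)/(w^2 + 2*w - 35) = (w - 7)/(w - 5)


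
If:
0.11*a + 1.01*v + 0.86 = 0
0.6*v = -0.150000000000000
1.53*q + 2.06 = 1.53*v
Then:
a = -5.52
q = -1.60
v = -0.25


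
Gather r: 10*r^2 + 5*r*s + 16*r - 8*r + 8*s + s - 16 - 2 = 10*r^2 + r*(5*s + 8) + 9*s - 18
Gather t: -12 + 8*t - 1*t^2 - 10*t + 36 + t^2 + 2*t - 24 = 0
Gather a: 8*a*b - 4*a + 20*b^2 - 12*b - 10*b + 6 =a*(8*b - 4) + 20*b^2 - 22*b + 6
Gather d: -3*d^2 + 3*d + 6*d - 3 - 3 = -3*d^2 + 9*d - 6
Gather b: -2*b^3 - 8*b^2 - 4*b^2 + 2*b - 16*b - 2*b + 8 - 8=-2*b^3 - 12*b^2 - 16*b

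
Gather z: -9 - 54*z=-54*z - 9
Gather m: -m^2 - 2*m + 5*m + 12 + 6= -m^2 + 3*m + 18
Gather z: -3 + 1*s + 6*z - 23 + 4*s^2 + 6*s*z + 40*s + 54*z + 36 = 4*s^2 + 41*s + z*(6*s + 60) + 10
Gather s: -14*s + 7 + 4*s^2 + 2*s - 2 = 4*s^2 - 12*s + 5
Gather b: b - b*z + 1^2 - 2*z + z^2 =b*(1 - z) + z^2 - 2*z + 1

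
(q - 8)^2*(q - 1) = q^3 - 17*q^2 + 80*q - 64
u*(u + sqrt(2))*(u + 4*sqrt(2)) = u^3 + 5*sqrt(2)*u^2 + 8*u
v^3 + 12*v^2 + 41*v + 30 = (v + 1)*(v + 5)*(v + 6)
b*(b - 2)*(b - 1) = b^3 - 3*b^2 + 2*b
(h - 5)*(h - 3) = h^2 - 8*h + 15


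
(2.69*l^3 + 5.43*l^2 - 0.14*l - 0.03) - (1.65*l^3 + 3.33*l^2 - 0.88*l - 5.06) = 1.04*l^3 + 2.1*l^2 + 0.74*l + 5.03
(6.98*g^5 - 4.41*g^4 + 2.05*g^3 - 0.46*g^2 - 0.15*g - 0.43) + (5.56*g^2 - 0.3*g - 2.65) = 6.98*g^5 - 4.41*g^4 + 2.05*g^3 + 5.1*g^2 - 0.45*g - 3.08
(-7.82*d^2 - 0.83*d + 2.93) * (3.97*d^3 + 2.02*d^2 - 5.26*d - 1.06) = -31.0454*d^5 - 19.0915*d^4 + 51.0887*d^3 + 18.5736*d^2 - 14.532*d - 3.1058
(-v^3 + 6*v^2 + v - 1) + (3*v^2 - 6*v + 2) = -v^3 + 9*v^2 - 5*v + 1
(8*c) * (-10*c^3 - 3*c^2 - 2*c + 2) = -80*c^4 - 24*c^3 - 16*c^2 + 16*c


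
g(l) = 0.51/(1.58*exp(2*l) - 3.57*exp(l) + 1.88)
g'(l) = 0.51*(-3.16*exp(2*l) + 3.57*exp(l))/(1.58*exp(2*l) - 3.57*exp(l) + 1.88)^2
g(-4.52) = 0.28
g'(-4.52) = 0.01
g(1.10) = 0.09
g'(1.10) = -0.31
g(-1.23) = 0.52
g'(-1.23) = 0.42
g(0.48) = 2.15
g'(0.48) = -22.53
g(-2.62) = 0.31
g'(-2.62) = 0.05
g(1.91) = 0.01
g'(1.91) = -0.02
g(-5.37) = 0.27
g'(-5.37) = 0.00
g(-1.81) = 0.38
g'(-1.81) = 0.14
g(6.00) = 0.00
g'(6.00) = 0.00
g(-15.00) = 0.27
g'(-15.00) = 0.00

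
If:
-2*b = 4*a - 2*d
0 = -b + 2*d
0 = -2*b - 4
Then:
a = 1/2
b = -2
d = -1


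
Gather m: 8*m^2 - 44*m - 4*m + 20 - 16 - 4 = 8*m^2 - 48*m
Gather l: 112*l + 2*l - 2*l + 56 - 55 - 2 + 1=112*l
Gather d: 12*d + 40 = 12*d + 40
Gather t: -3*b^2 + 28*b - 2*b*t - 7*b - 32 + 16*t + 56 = -3*b^2 + 21*b + t*(16 - 2*b) + 24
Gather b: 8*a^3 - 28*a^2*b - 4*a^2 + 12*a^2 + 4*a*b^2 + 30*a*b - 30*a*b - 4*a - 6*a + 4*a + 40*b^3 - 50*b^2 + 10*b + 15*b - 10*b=8*a^3 + 8*a^2 - 6*a + 40*b^3 + b^2*(4*a - 50) + b*(15 - 28*a^2)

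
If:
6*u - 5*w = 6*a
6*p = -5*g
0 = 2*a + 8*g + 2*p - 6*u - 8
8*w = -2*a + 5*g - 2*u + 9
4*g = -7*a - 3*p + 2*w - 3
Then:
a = -1767/5260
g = 8427/2630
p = -2809/1052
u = 2547/1315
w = 7173/2630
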